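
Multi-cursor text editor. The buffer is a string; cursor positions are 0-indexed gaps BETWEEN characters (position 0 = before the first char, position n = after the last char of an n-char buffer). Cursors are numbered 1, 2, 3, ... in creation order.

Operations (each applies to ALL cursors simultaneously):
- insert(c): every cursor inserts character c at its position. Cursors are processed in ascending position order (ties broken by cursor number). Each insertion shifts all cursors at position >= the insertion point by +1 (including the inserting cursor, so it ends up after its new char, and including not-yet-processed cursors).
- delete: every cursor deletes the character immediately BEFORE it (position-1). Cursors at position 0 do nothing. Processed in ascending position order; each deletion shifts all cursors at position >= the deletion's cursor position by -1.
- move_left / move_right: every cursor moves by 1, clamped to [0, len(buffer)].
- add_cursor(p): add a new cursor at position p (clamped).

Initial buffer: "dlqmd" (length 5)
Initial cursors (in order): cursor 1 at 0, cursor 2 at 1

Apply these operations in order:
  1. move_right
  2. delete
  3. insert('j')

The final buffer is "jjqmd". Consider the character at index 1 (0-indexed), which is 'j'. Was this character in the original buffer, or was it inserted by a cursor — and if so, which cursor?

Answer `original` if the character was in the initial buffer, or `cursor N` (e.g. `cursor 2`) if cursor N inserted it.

Answer: cursor 2

Derivation:
After op 1 (move_right): buffer="dlqmd" (len 5), cursors c1@1 c2@2, authorship .....
After op 2 (delete): buffer="qmd" (len 3), cursors c1@0 c2@0, authorship ...
After op 3 (insert('j')): buffer="jjqmd" (len 5), cursors c1@2 c2@2, authorship 12...
Authorship (.=original, N=cursor N): 1 2 . . .
Index 1: author = 2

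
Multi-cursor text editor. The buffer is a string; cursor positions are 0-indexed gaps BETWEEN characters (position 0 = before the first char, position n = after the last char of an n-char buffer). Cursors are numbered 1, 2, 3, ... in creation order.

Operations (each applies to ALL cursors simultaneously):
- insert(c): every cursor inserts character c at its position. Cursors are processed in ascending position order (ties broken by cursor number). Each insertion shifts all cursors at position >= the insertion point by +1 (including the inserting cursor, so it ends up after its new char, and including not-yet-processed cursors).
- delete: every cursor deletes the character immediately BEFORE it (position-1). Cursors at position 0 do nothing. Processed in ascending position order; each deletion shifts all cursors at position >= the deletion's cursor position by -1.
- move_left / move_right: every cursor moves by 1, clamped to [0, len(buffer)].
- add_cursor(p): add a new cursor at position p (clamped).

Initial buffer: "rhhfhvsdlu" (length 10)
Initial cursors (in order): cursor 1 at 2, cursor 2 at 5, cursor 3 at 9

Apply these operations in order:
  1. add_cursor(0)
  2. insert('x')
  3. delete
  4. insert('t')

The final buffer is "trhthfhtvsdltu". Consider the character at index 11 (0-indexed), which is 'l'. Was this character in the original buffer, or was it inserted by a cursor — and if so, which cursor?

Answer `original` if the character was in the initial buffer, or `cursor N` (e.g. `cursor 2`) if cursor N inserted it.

After op 1 (add_cursor(0)): buffer="rhhfhvsdlu" (len 10), cursors c4@0 c1@2 c2@5 c3@9, authorship ..........
After op 2 (insert('x')): buffer="xrhxhfhxvsdlxu" (len 14), cursors c4@1 c1@4 c2@8 c3@13, authorship 4..1...2....3.
After op 3 (delete): buffer="rhhfhvsdlu" (len 10), cursors c4@0 c1@2 c2@5 c3@9, authorship ..........
After op 4 (insert('t')): buffer="trhthfhtvsdltu" (len 14), cursors c4@1 c1@4 c2@8 c3@13, authorship 4..1...2....3.
Authorship (.=original, N=cursor N): 4 . . 1 . . . 2 . . . . 3 .
Index 11: author = original

Answer: original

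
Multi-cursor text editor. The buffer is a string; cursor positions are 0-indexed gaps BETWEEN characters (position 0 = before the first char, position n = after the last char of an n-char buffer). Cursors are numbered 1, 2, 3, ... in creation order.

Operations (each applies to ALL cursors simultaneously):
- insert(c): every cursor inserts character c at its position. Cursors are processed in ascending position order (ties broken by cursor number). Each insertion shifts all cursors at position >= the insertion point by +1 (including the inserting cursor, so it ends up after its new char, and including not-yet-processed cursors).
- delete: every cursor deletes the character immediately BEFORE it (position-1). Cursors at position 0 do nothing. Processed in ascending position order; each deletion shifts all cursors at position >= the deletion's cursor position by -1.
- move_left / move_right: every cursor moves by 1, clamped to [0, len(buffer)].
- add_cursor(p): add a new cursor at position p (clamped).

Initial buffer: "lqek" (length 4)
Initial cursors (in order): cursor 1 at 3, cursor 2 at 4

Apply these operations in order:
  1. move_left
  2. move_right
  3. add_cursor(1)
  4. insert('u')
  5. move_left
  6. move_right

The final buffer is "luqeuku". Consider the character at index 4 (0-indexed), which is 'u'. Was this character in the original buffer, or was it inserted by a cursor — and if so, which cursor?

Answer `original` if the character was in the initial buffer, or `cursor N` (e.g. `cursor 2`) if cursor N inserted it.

After op 1 (move_left): buffer="lqek" (len 4), cursors c1@2 c2@3, authorship ....
After op 2 (move_right): buffer="lqek" (len 4), cursors c1@3 c2@4, authorship ....
After op 3 (add_cursor(1)): buffer="lqek" (len 4), cursors c3@1 c1@3 c2@4, authorship ....
After op 4 (insert('u')): buffer="luqeuku" (len 7), cursors c3@2 c1@5 c2@7, authorship .3..1.2
After op 5 (move_left): buffer="luqeuku" (len 7), cursors c3@1 c1@4 c2@6, authorship .3..1.2
After op 6 (move_right): buffer="luqeuku" (len 7), cursors c3@2 c1@5 c2@7, authorship .3..1.2
Authorship (.=original, N=cursor N): . 3 . . 1 . 2
Index 4: author = 1

Answer: cursor 1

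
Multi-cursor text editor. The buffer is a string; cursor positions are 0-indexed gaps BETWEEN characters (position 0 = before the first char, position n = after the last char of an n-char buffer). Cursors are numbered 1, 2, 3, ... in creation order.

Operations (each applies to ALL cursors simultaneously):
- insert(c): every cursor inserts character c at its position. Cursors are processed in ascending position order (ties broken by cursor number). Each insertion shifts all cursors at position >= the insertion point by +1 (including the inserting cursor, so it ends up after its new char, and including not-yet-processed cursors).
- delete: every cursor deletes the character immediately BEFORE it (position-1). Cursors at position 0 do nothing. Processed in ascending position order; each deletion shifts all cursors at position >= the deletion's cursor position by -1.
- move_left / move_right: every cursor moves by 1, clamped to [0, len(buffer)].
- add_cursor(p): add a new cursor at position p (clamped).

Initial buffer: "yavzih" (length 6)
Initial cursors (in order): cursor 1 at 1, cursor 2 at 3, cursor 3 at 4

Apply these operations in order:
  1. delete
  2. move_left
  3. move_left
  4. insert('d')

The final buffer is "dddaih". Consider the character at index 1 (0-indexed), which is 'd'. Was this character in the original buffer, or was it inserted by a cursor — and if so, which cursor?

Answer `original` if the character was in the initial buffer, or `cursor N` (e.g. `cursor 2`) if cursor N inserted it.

After op 1 (delete): buffer="aih" (len 3), cursors c1@0 c2@1 c3@1, authorship ...
After op 2 (move_left): buffer="aih" (len 3), cursors c1@0 c2@0 c3@0, authorship ...
After op 3 (move_left): buffer="aih" (len 3), cursors c1@0 c2@0 c3@0, authorship ...
After op 4 (insert('d')): buffer="dddaih" (len 6), cursors c1@3 c2@3 c3@3, authorship 123...
Authorship (.=original, N=cursor N): 1 2 3 . . .
Index 1: author = 2

Answer: cursor 2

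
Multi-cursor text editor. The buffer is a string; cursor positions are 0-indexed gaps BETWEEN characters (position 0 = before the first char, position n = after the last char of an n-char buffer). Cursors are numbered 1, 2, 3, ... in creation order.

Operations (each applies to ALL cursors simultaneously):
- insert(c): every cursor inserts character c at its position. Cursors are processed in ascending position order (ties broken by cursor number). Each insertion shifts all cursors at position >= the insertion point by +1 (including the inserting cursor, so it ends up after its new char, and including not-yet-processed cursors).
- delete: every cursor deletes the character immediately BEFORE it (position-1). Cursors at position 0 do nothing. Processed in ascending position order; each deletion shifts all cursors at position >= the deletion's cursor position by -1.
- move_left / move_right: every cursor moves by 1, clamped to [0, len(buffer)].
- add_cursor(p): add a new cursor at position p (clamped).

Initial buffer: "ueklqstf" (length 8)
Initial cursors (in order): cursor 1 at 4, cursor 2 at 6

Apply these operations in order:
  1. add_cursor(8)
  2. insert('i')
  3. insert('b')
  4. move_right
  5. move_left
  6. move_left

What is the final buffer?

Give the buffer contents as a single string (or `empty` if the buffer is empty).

After op 1 (add_cursor(8)): buffer="ueklqstf" (len 8), cursors c1@4 c2@6 c3@8, authorship ........
After op 2 (insert('i')): buffer="uekliqsitfi" (len 11), cursors c1@5 c2@8 c3@11, authorship ....1..2..3
After op 3 (insert('b')): buffer="ueklibqsibtfib" (len 14), cursors c1@6 c2@10 c3@14, authorship ....11..22..33
After op 4 (move_right): buffer="ueklibqsibtfib" (len 14), cursors c1@7 c2@11 c3@14, authorship ....11..22..33
After op 5 (move_left): buffer="ueklibqsibtfib" (len 14), cursors c1@6 c2@10 c3@13, authorship ....11..22..33
After op 6 (move_left): buffer="ueklibqsibtfib" (len 14), cursors c1@5 c2@9 c3@12, authorship ....11..22..33

Answer: ueklibqsibtfib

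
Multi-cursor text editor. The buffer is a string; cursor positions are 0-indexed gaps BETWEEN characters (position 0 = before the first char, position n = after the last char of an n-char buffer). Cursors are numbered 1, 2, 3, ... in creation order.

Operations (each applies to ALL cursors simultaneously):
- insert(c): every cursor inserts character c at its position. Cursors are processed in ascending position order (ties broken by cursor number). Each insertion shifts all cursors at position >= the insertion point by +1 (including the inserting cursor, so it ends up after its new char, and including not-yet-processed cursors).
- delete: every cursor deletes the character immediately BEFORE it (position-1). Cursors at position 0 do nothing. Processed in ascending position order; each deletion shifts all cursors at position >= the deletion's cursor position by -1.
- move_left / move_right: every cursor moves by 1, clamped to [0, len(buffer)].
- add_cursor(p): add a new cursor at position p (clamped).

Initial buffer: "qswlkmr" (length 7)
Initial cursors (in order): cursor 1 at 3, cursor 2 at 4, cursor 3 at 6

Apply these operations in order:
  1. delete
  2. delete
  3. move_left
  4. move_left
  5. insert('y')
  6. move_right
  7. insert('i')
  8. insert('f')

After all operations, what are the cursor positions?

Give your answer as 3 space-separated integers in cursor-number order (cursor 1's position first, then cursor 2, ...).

After op 1 (delete): buffer="qskr" (len 4), cursors c1@2 c2@2 c3@3, authorship ....
After op 2 (delete): buffer="r" (len 1), cursors c1@0 c2@0 c3@0, authorship .
After op 3 (move_left): buffer="r" (len 1), cursors c1@0 c2@0 c3@0, authorship .
After op 4 (move_left): buffer="r" (len 1), cursors c1@0 c2@0 c3@0, authorship .
After op 5 (insert('y')): buffer="yyyr" (len 4), cursors c1@3 c2@3 c3@3, authorship 123.
After op 6 (move_right): buffer="yyyr" (len 4), cursors c1@4 c2@4 c3@4, authorship 123.
After op 7 (insert('i')): buffer="yyyriii" (len 7), cursors c1@7 c2@7 c3@7, authorship 123.123
After op 8 (insert('f')): buffer="yyyriiifff" (len 10), cursors c1@10 c2@10 c3@10, authorship 123.123123

Answer: 10 10 10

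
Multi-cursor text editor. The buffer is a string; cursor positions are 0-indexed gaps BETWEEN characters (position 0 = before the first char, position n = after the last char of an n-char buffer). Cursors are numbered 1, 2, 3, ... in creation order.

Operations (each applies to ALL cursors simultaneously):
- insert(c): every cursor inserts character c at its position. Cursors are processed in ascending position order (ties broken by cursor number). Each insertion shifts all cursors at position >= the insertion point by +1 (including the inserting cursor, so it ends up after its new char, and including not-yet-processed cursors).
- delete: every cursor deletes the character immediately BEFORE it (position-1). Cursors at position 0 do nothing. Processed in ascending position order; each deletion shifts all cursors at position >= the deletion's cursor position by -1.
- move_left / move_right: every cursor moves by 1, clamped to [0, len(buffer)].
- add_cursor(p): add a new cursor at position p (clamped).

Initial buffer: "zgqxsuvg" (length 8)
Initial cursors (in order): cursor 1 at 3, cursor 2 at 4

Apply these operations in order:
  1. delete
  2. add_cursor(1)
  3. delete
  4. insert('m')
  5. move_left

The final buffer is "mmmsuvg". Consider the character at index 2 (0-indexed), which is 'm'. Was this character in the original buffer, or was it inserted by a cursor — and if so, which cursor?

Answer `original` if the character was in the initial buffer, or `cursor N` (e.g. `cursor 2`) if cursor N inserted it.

After op 1 (delete): buffer="zgsuvg" (len 6), cursors c1@2 c2@2, authorship ......
After op 2 (add_cursor(1)): buffer="zgsuvg" (len 6), cursors c3@1 c1@2 c2@2, authorship ......
After op 3 (delete): buffer="suvg" (len 4), cursors c1@0 c2@0 c3@0, authorship ....
After op 4 (insert('m')): buffer="mmmsuvg" (len 7), cursors c1@3 c2@3 c3@3, authorship 123....
After op 5 (move_left): buffer="mmmsuvg" (len 7), cursors c1@2 c2@2 c3@2, authorship 123....
Authorship (.=original, N=cursor N): 1 2 3 . . . .
Index 2: author = 3

Answer: cursor 3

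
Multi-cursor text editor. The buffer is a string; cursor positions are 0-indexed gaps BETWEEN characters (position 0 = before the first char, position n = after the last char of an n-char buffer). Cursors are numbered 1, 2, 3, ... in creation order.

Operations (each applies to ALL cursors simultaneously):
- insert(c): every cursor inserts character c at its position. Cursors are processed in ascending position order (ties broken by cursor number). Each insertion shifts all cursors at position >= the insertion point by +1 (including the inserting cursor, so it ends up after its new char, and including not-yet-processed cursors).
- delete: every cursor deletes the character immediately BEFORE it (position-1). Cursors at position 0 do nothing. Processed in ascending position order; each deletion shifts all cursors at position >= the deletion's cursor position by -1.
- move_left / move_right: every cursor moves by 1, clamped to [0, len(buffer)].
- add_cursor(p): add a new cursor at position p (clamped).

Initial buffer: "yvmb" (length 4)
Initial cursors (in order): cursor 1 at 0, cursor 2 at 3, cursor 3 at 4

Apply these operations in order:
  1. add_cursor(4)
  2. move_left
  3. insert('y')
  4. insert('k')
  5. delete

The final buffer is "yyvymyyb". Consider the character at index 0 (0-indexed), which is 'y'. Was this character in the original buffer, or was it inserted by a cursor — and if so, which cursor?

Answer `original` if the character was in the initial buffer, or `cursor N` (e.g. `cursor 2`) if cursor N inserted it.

After op 1 (add_cursor(4)): buffer="yvmb" (len 4), cursors c1@0 c2@3 c3@4 c4@4, authorship ....
After op 2 (move_left): buffer="yvmb" (len 4), cursors c1@0 c2@2 c3@3 c4@3, authorship ....
After op 3 (insert('y')): buffer="yyvymyyb" (len 8), cursors c1@1 c2@4 c3@7 c4@7, authorship 1..2.34.
After op 4 (insert('k')): buffer="ykyvykmyykkb" (len 12), cursors c1@2 c2@6 c3@11 c4@11, authorship 11..22.3434.
After op 5 (delete): buffer="yyvymyyb" (len 8), cursors c1@1 c2@4 c3@7 c4@7, authorship 1..2.34.
Authorship (.=original, N=cursor N): 1 . . 2 . 3 4 .
Index 0: author = 1

Answer: cursor 1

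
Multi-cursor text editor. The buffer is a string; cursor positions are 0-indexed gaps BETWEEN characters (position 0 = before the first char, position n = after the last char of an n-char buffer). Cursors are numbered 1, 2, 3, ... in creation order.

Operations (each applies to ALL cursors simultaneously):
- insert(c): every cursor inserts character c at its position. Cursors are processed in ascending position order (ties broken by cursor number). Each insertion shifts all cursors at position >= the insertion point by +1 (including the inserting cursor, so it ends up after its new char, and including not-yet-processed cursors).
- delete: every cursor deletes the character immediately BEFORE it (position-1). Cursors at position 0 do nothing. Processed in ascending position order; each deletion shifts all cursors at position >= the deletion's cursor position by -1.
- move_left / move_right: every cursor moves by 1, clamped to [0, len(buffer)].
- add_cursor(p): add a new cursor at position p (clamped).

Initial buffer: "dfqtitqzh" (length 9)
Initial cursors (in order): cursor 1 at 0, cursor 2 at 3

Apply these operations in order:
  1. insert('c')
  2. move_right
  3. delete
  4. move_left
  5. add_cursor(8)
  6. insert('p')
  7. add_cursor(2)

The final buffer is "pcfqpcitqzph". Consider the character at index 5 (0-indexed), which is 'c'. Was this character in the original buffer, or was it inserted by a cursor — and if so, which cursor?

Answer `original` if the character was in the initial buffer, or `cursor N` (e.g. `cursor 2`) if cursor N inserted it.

After op 1 (insert('c')): buffer="cdfqctitqzh" (len 11), cursors c1@1 c2@5, authorship 1...2......
After op 2 (move_right): buffer="cdfqctitqzh" (len 11), cursors c1@2 c2@6, authorship 1...2......
After op 3 (delete): buffer="cfqcitqzh" (len 9), cursors c1@1 c2@4, authorship 1..2.....
After op 4 (move_left): buffer="cfqcitqzh" (len 9), cursors c1@0 c2@3, authorship 1..2.....
After op 5 (add_cursor(8)): buffer="cfqcitqzh" (len 9), cursors c1@0 c2@3 c3@8, authorship 1..2.....
After op 6 (insert('p')): buffer="pcfqpcitqzph" (len 12), cursors c1@1 c2@5 c3@11, authorship 11..22....3.
After op 7 (add_cursor(2)): buffer="pcfqpcitqzph" (len 12), cursors c1@1 c4@2 c2@5 c3@11, authorship 11..22....3.
Authorship (.=original, N=cursor N): 1 1 . . 2 2 . . . . 3 .
Index 5: author = 2

Answer: cursor 2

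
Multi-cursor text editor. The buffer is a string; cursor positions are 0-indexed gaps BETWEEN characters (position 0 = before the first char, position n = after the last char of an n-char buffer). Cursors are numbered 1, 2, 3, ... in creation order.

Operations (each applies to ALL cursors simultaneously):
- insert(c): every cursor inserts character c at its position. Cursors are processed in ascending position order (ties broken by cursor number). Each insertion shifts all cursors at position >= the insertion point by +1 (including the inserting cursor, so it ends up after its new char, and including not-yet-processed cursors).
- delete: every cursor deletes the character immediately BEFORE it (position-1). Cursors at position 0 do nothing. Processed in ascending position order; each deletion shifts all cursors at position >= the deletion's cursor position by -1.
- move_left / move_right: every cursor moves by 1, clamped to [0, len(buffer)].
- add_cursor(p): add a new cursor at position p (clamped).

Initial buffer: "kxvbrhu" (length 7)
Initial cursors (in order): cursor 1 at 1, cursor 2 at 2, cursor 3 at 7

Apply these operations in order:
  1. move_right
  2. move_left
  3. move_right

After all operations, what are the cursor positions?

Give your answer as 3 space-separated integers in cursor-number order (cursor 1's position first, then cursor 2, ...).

Answer: 2 3 7

Derivation:
After op 1 (move_right): buffer="kxvbrhu" (len 7), cursors c1@2 c2@3 c3@7, authorship .......
After op 2 (move_left): buffer="kxvbrhu" (len 7), cursors c1@1 c2@2 c3@6, authorship .......
After op 3 (move_right): buffer="kxvbrhu" (len 7), cursors c1@2 c2@3 c3@7, authorship .......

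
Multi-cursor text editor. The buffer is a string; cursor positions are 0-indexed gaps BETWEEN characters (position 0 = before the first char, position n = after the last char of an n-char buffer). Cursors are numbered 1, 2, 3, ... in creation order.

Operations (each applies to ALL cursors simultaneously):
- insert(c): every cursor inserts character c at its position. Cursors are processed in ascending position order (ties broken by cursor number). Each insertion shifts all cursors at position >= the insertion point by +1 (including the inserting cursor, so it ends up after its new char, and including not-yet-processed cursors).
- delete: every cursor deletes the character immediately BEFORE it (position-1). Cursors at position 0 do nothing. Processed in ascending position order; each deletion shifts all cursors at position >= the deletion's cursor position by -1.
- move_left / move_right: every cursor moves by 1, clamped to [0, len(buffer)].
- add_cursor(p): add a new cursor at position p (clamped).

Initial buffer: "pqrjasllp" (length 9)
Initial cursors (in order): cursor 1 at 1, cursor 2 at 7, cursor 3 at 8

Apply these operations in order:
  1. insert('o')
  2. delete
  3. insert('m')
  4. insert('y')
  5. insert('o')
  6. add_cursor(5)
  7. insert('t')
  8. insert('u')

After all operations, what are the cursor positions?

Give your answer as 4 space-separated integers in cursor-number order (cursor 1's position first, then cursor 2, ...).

After op 1 (insert('o')): buffer="poqrjaslolop" (len 12), cursors c1@2 c2@9 c3@11, authorship .1......2.3.
After op 2 (delete): buffer="pqrjasllp" (len 9), cursors c1@1 c2@7 c3@8, authorship .........
After op 3 (insert('m')): buffer="pmqrjaslmlmp" (len 12), cursors c1@2 c2@9 c3@11, authorship .1......2.3.
After op 4 (insert('y')): buffer="pmyqrjaslmylmyp" (len 15), cursors c1@3 c2@11 c3@14, authorship .11......22.33.
After op 5 (insert('o')): buffer="pmyoqrjaslmyolmyop" (len 18), cursors c1@4 c2@13 c3@17, authorship .111......222.333.
After op 6 (add_cursor(5)): buffer="pmyoqrjaslmyolmyop" (len 18), cursors c1@4 c4@5 c2@13 c3@17, authorship .111......222.333.
After op 7 (insert('t')): buffer="pmyotqtrjaslmyotlmyotp" (len 22), cursors c1@5 c4@7 c2@16 c3@21, authorship .1111.4.....2222.3333.
After op 8 (insert('u')): buffer="pmyotuqturjaslmyotulmyotup" (len 26), cursors c1@6 c4@9 c2@19 c3@25, authorship .11111.44.....22222.33333.

Answer: 6 19 25 9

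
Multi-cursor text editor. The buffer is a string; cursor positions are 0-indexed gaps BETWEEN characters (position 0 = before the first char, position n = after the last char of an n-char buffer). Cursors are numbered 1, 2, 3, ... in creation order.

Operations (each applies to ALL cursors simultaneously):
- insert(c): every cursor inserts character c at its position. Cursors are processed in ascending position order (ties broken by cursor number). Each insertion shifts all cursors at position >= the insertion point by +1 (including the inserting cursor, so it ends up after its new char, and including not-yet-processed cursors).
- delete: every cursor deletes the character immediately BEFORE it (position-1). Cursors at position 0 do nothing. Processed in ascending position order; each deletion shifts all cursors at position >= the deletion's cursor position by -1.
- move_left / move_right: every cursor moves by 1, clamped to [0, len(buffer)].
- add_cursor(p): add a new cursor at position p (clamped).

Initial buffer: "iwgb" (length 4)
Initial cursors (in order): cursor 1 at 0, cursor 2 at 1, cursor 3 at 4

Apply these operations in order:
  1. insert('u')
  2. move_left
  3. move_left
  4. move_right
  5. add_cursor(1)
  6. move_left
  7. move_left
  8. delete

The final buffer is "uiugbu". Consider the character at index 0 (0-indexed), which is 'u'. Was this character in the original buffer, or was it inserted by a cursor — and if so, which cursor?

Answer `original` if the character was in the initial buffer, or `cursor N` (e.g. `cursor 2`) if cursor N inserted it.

Answer: cursor 1

Derivation:
After op 1 (insert('u')): buffer="uiuwgbu" (len 7), cursors c1@1 c2@3 c3@7, authorship 1.2...3
After op 2 (move_left): buffer="uiuwgbu" (len 7), cursors c1@0 c2@2 c3@6, authorship 1.2...3
After op 3 (move_left): buffer="uiuwgbu" (len 7), cursors c1@0 c2@1 c3@5, authorship 1.2...3
After op 4 (move_right): buffer="uiuwgbu" (len 7), cursors c1@1 c2@2 c3@6, authorship 1.2...3
After op 5 (add_cursor(1)): buffer="uiuwgbu" (len 7), cursors c1@1 c4@1 c2@2 c3@6, authorship 1.2...3
After op 6 (move_left): buffer="uiuwgbu" (len 7), cursors c1@0 c4@0 c2@1 c3@5, authorship 1.2...3
After op 7 (move_left): buffer="uiuwgbu" (len 7), cursors c1@0 c2@0 c4@0 c3@4, authorship 1.2...3
After op 8 (delete): buffer="uiugbu" (len 6), cursors c1@0 c2@0 c4@0 c3@3, authorship 1.2..3
Authorship (.=original, N=cursor N): 1 . 2 . . 3
Index 0: author = 1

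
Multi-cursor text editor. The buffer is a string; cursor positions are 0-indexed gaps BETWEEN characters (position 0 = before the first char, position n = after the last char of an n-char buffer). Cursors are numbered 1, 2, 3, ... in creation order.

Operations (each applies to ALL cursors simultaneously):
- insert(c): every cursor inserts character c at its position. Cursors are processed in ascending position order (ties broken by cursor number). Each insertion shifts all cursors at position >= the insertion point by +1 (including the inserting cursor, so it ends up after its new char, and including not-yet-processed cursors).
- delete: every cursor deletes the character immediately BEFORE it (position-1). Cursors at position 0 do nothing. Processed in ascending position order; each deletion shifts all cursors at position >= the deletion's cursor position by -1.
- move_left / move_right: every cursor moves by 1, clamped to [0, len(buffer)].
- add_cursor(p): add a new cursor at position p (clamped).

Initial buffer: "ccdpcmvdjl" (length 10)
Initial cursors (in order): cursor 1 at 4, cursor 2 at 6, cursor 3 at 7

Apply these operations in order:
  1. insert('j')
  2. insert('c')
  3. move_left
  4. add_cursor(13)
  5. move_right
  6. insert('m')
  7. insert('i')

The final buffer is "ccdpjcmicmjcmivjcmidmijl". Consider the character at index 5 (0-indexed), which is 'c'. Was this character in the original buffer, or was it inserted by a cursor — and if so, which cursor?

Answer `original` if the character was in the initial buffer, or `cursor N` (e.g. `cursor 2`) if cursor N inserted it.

After op 1 (insert('j')): buffer="ccdpjcmjvjdjl" (len 13), cursors c1@5 c2@8 c3@10, authorship ....1..2.3...
After op 2 (insert('c')): buffer="ccdpjccmjcvjcdjl" (len 16), cursors c1@6 c2@10 c3@13, authorship ....11..22.33...
After op 3 (move_left): buffer="ccdpjccmjcvjcdjl" (len 16), cursors c1@5 c2@9 c3@12, authorship ....11..22.33...
After op 4 (add_cursor(13)): buffer="ccdpjccmjcvjcdjl" (len 16), cursors c1@5 c2@9 c3@12 c4@13, authorship ....11..22.33...
After op 5 (move_right): buffer="ccdpjccmjcvjcdjl" (len 16), cursors c1@6 c2@10 c3@13 c4@14, authorship ....11..22.33...
After op 6 (insert('m')): buffer="ccdpjcmcmjcmvjcmdmjl" (len 20), cursors c1@7 c2@12 c3@16 c4@18, authorship ....111..222.333.4..
After op 7 (insert('i')): buffer="ccdpjcmicmjcmivjcmidmijl" (len 24), cursors c1@8 c2@14 c3@19 c4@22, authorship ....1111..2222.3333.44..
Authorship (.=original, N=cursor N): . . . . 1 1 1 1 . . 2 2 2 2 . 3 3 3 3 . 4 4 . .
Index 5: author = 1

Answer: cursor 1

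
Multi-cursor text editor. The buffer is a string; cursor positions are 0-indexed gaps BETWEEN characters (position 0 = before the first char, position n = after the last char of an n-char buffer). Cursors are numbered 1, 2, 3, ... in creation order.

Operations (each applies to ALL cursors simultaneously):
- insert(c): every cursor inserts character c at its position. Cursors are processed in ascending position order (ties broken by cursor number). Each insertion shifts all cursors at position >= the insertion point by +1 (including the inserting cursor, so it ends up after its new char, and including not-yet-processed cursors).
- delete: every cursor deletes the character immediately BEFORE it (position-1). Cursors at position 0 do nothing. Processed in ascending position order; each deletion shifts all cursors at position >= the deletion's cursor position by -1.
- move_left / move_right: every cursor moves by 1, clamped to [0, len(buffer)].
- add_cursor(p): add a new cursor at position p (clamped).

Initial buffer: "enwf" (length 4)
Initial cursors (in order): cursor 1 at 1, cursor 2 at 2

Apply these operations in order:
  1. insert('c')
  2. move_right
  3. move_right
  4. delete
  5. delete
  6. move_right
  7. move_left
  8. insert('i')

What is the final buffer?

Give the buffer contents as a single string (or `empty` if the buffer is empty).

Answer: eiic

Derivation:
After op 1 (insert('c')): buffer="ecncwf" (len 6), cursors c1@2 c2@4, authorship .1.2..
After op 2 (move_right): buffer="ecncwf" (len 6), cursors c1@3 c2@5, authorship .1.2..
After op 3 (move_right): buffer="ecncwf" (len 6), cursors c1@4 c2@6, authorship .1.2..
After op 4 (delete): buffer="ecnw" (len 4), cursors c1@3 c2@4, authorship .1..
After op 5 (delete): buffer="ec" (len 2), cursors c1@2 c2@2, authorship .1
After op 6 (move_right): buffer="ec" (len 2), cursors c1@2 c2@2, authorship .1
After op 7 (move_left): buffer="ec" (len 2), cursors c1@1 c2@1, authorship .1
After op 8 (insert('i')): buffer="eiic" (len 4), cursors c1@3 c2@3, authorship .121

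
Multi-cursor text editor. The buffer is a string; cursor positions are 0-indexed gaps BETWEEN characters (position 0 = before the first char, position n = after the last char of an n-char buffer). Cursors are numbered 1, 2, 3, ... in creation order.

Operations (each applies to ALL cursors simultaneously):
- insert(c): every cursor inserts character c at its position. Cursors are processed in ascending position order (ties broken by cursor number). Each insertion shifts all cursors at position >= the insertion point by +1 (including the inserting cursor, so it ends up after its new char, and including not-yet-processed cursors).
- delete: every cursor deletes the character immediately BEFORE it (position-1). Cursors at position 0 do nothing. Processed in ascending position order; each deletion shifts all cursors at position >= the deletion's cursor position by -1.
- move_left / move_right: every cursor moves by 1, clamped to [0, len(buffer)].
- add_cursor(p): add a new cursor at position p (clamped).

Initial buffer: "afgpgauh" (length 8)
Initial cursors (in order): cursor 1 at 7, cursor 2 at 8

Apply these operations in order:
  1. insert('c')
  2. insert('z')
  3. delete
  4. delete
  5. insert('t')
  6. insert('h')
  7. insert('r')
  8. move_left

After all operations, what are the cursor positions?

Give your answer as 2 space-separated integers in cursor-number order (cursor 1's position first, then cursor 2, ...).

After op 1 (insert('c')): buffer="afgpgauchc" (len 10), cursors c1@8 c2@10, authorship .......1.2
After op 2 (insert('z')): buffer="afgpgauczhcz" (len 12), cursors c1@9 c2@12, authorship .......11.22
After op 3 (delete): buffer="afgpgauchc" (len 10), cursors c1@8 c2@10, authorship .......1.2
After op 4 (delete): buffer="afgpgauh" (len 8), cursors c1@7 c2@8, authorship ........
After op 5 (insert('t')): buffer="afgpgautht" (len 10), cursors c1@8 c2@10, authorship .......1.2
After op 6 (insert('h')): buffer="afgpgauthhth" (len 12), cursors c1@9 c2@12, authorship .......11.22
After op 7 (insert('r')): buffer="afgpgauthrhthr" (len 14), cursors c1@10 c2@14, authorship .......111.222
After op 8 (move_left): buffer="afgpgauthrhthr" (len 14), cursors c1@9 c2@13, authorship .......111.222

Answer: 9 13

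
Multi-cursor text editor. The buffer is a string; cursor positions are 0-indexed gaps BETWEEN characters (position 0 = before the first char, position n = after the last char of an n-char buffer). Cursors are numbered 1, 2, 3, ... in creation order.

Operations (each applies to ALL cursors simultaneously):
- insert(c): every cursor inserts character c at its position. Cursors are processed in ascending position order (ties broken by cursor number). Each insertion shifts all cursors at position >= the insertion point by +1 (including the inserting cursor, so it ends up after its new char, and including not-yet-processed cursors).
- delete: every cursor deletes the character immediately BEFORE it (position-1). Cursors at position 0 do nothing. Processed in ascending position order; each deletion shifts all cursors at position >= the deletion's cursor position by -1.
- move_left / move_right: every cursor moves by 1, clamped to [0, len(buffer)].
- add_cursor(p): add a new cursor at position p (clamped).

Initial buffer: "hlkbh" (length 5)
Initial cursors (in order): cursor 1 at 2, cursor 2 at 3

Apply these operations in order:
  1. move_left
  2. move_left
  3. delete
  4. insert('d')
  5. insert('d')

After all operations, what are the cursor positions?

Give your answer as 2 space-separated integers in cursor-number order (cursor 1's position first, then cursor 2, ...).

Answer: 4 4

Derivation:
After op 1 (move_left): buffer="hlkbh" (len 5), cursors c1@1 c2@2, authorship .....
After op 2 (move_left): buffer="hlkbh" (len 5), cursors c1@0 c2@1, authorship .....
After op 3 (delete): buffer="lkbh" (len 4), cursors c1@0 c2@0, authorship ....
After op 4 (insert('d')): buffer="ddlkbh" (len 6), cursors c1@2 c2@2, authorship 12....
After op 5 (insert('d')): buffer="ddddlkbh" (len 8), cursors c1@4 c2@4, authorship 1212....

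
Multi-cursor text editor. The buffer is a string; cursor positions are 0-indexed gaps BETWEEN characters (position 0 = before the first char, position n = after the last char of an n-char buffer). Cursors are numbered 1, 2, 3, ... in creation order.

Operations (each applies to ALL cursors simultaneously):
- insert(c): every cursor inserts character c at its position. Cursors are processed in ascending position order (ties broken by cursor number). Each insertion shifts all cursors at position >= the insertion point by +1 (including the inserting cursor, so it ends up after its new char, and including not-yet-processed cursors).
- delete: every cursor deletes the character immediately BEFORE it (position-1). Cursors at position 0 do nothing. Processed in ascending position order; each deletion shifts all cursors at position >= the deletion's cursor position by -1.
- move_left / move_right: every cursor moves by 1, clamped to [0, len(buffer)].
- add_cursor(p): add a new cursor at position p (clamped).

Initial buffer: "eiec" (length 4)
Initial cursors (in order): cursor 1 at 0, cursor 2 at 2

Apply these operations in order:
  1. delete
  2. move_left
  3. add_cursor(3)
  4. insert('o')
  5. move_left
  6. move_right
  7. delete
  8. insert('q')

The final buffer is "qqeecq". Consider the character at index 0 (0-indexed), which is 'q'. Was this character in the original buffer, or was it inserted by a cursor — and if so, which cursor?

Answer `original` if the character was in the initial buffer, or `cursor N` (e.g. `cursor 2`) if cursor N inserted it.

After op 1 (delete): buffer="eec" (len 3), cursors c1@0 c2@1, authorship ...
After op 2 (move_left): buffer="eec" (len 3), cursors c1@0 c2@0, authorship ...
After op 3 (add_cursor(3)): buffer="eec" (len 3), cursors c1@0 c2@0 c3@3, authorship ...
After op 4 (insert('o')): buffer="ooeeco" (len 6), cursors c1@2 c2@2 c3@6, authorship 12...3
After op 5 (move_left): buffer="ooeeco" (len 6), cursors c1@1 c2@1 c3@5, authorship 12...3
After op 6 (move_right): buffer="ooeeco" (len 6), cursors c1@2 c2@2 c3@6, authorship 12...3
After op 7 (delete): buffer="eec" (len 3), cursors c1@0 c2@0 c3@3, authorship ...
After op 8 (insert('q')): buffer="qqeecq" (len 6), cursors c1@2 c2@2 c3@6, authorship 12...3
Authorship (.=original, N=cursor N): 1 2 . . . 3
Index 0: author = 1

Answer: cursor 1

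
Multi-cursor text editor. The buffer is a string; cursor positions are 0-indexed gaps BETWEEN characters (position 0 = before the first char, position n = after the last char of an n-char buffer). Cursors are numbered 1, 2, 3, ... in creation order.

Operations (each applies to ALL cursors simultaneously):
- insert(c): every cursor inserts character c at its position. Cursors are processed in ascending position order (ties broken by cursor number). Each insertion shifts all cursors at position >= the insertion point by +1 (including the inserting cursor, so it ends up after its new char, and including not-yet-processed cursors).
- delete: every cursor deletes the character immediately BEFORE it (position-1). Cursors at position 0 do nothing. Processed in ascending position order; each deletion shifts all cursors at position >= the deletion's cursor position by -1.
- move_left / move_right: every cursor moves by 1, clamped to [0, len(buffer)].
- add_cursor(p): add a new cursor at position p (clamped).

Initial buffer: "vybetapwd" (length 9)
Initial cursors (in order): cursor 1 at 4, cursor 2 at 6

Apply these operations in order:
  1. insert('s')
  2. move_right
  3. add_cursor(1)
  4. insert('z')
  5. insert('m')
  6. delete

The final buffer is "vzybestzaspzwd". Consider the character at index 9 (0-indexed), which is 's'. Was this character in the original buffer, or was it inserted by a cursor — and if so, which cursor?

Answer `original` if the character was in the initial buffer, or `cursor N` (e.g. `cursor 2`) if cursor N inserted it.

After op 1 (insert('s')): buffer="vybestaspwd" (len 11), cursors c1@5 c2@8, authorship ....1..2...
After op 2 (move_right): buffer="vybestaspwd" (len 11), cursors c1@6 c2@9, authorship ....1..2...
After op 3 (add_cursor(1)): buffer="vybestaspwd" (len 11), cursors c3@1 c1@6 c2@9, authorship ....1..2...
After op 4 (insert('z')): buffer="vzybestzaspzwd" (len 14), cursors c3@2 c1@8 c2@12, authorship .3...1.1.2.2..
After op 5 (insert('m')): buffer="vzmybestzmaspzmwd" (len 17), cursors c3@3 c1@10 c2@15, authorship .33...1.11.2.22..
After op 6 (delete): buffer="vzybestzaspzwd" (len 14), cursors c3@2 c1@8 c2@12, authorship .3...1.1.2.2..
Authorship (.=original, N=cursor N): . 3 . . . 1 . 1 . 2 . 2 . .
Index 9: author = 2

Answer: cursor 2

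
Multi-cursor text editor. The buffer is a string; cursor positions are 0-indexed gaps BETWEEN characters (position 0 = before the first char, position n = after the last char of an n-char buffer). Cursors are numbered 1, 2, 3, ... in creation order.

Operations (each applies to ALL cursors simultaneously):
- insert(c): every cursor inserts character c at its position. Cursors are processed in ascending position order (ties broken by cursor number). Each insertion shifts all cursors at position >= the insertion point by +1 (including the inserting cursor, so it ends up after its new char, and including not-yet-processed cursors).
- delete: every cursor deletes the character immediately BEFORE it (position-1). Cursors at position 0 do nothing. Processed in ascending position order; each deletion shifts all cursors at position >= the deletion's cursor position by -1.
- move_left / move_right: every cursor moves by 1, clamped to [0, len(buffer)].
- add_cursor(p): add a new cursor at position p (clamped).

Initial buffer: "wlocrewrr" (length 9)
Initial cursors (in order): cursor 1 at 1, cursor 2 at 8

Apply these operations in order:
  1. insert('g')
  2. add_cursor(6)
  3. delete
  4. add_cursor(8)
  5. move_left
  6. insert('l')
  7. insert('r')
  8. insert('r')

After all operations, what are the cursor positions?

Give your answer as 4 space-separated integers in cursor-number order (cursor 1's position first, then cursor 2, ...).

After op 1 (insert('g')): buffer="wglocrewrgr" (len 11), cursors c1@2 c2@10, authorship .1.......2.
After op 2 (add_cursor(6)): buffer="wglocrewrgr" (len 11), cursors c1@2 c3@6 c2@10, authorship .1.......2.
After op 3 (delete): buffer="wlocewrr" (len 8), cursors c1@1 c3@4 c2@7, authorship ........
After op 4 (add_cursor(8)): buffer="wlocewrr" (len 8), cursors c1@1 c3@4 c2@7 c4@8, authorship ........
After op 5 (move_left): buffer="wlocewrr" (len 8), cursors c1@0 c3@3 c2@6 c4@7, authorship ........
After op 6 (insert('l')): buffer="lwlolcewlrlr" (len 12), cursors c1@1 c3@5 c2@9 c4@11, authorship 1...3...2.4.
After op 7 (insert('r')): buffer="lrwlolrcewlrrlrr" (len 16), cursors c1@2 c3@7 c2@12 c4@15, authorship 11...33...22.44.
After op 8 (insert('r')): buffer="lrrwlolrrcewlrrrlrrr" (len 20), cursors c1@3 c3@9 c2@15 c4@19, authorship 111...333...222.444.

Answer: 3 15 9 19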